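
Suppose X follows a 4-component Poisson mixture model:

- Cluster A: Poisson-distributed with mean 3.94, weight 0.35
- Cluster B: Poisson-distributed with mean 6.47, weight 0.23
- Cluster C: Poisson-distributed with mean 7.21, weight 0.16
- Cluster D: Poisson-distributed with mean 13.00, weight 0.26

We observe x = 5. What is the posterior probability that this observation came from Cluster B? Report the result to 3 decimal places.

Posterior ∝ prior × likelihood, so P(k | x) ∝ w_k f_k(x); normalise over all components.
Evaluate each component's likelihood at the observed value:
  L_A = 0.153879
  L_B = 0.146371
  L_C = 0.120014
  L_D = 0.0069937
Weight by the priors:
  w_A·L_A = 0.35 × 0.153879 = 0.0538577
  w_B·L_B = 0.23 × 0.146371 = 0.0336653
  w_C·L_C = 0.16 × 0.120014 = 0.0192022
  w_D·L_D = 0.26 × 0.0069937 = 0.00181836
Normaliser: 0.0538577 + 0.0336653 + 0.0192022 + 0.00181836 = 0.108544
Responsibility of Cluster B: 0.0336653 / 0.108544 ≈ 0.310

0.310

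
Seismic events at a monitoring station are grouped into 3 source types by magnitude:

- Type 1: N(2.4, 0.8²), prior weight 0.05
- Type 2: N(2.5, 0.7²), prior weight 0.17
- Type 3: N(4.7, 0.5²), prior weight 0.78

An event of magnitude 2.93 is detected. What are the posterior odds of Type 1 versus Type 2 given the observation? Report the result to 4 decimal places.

0.2496

Posterior odds = (π_i f_i(x)) / (π_j f_j(x)); the normalising sum cancels.
Component likelihoods at x = 2.93:
  L_1 = 0.400417
  L_2 = 0.471924
  L_3 = 0.00151613
0.0200209 / 0.0802271 ≈ 0.2496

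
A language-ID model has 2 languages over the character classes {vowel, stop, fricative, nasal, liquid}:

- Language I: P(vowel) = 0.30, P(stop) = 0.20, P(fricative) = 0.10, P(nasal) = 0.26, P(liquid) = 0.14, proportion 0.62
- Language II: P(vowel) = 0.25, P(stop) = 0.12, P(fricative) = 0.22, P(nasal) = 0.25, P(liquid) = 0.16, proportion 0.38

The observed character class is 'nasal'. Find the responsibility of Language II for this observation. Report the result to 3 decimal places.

0.371

P(component k | x) = w_k·f_k(x) / marginal(x), where marginal(x) = Σ_j w_j·f_j(x).
Evaluate each component's likelihood at the observed value:
  f_I = 0.26
  f_II = 0.25
Prior × likelihood for each component:
  w_I·f_I = 0.62 × 0.26 = 0.1612
  w_II·f_II = 0.38 × 0.25 = 0.095
Denominator: 0.1612 + 0.095 = 0.2562
So the posterior for Language II is 0.095 / 0.2562 ≈ 0.371.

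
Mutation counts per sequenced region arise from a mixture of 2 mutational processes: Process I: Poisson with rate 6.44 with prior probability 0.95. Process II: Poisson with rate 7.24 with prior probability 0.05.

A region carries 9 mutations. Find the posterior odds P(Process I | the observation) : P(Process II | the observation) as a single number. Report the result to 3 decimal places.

Since P(k|x) ∝ π_k f_k(x), the posterior odds are π_i f_i(x) / (π_j f_j(x)).
Component likelihoods at x = 9 mutations:
  p_I = e^(−6.44)·6.44^9/9! = 0.0838211
  p_II = e^(−7.24)·7.24^9/9! = 0.108042
0.07963 / 0.00540209 ≈ 14.741

14.741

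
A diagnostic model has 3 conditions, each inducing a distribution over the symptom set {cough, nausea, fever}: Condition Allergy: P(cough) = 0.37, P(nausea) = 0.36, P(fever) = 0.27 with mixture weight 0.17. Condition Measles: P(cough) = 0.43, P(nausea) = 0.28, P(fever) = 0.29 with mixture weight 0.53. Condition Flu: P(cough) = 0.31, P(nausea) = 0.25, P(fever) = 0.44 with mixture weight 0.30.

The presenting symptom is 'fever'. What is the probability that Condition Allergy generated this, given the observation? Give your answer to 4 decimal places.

0.1384

By Bayes' theorem, P(k | x) = P(Z=k) f_k(x) / Σ_j P(Z=j) f_j(x).
Component likelihoods at x = 'fever':
  p_Allergy = P(fever | comp) = 0.27
  p_Measles = P(fever | comp) = 0.29
  p_Flu = P(fever | comp) = 0.44
Prior × likelihood for each component:
  P(Z=Allergy)·p_Allergy = 0.17 × 0.27 = 0.0459
  P(Z=Measles)·p_Measles = 0.53 × 0.29 = 0.1537
  P(Z=Flu)·p_Flu = 0.30 × 0.44 = 0.132
Normaliser: 0.0459 + 0.1537 + 0.132 = 0.3316
P(Condition Allergy | 'fever') ≈ 0.1384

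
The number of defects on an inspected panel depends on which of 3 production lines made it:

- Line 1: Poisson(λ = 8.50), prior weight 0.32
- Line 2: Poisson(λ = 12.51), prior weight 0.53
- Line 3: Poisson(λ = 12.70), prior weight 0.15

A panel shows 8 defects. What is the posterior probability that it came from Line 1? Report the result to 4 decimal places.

0.5447

By Bayes' theorem, P(k | x) = π_k f_k(x) / Σ_j π_j f_j(x).
Component likelihoods at x = 8 defects:
  f_1 = 0.137508
  f_2 = 0.0548926
  f_3 = 0.0512117
Unnormalised posteriors:
  π_1·f_1 = 0.32 × 0.137508 = 0.0440025
  π_2·f_2 = 0.53 × 0.0548926 = 0.0290931
  π_3·f_3 = 0.15 × 0.0512117 = 0.00768176
Marginal: 0.0440025 + 0.0290931 + 0.00768176 = 0.0807774
So the posterior for Line 1 is 0.0440025 / 0.0807774 ≈ 0.5447.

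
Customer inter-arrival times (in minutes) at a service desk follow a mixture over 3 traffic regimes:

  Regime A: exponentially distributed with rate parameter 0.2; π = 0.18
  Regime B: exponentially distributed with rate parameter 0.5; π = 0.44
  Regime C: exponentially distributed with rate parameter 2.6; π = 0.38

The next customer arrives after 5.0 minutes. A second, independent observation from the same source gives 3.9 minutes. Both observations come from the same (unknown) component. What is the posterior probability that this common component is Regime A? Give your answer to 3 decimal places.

The responsibility of component k is w_k f_k(x) divided by Σ_j w_j f_j(x).
Since both observations come from the same component, the likelihood for component k is f_k(x₁)·f_k(x₂).
  L_A = [0.0735759] × [0.0916812] = 0.00674553
  L_B = [0.0410425] × [0.071137] = 0.00291964
  L_C = [5.87686e-06] × [0.000102619] = 6.03076e-10
Weight by the priors:
  w_A·L_A = 0.18 × 0.00674553 = 0.00121419
  w_B·L_B = 0.44 × 0.00291964 = 0.00128464
  w_C·L_C = 0.38 × 6.03076e-10 = 2.29169e-10
Marginal: 0.00121419 + 0.00128464 + 2.29169e-10 = 0.00249884
So the posterior for Regime A is 0.00121419 / 0.00249884 ≈ 0.486.

0.486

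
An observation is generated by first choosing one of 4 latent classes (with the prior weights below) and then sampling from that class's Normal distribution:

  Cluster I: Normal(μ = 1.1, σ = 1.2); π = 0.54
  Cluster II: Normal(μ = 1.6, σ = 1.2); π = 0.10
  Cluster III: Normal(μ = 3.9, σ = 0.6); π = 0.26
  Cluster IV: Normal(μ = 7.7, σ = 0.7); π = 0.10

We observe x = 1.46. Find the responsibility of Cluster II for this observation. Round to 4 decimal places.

Posterior ∝ prior × likelihood, so P(k | x) ∝ w_k f_k(x); normalise over all components.
Evaluate each component's likelihood at the observed value:
  f_I = (1/(1.2·√(2π)))·exp(−(1.46−1.1)²/(2·1.2²)) = 0.332452·exp(-0.04500) = 0.317823
  f_II = (1/(1.2·√(2π)))·exp(−(1.46−1.6)²/(2·1.2²)) = 0.332452·exp(-0.00681) = 0.330197
  f_III = (1/(0.6·√(2π)))·exp(−(1.46−3.9)²/(2·0.6²)) = 0.664904·exp(-8.26889) = 0.000170461
  f_IV = (1/(0.7·√(2π)))·exp(−(1.46−7.7)²/(2·0.7²)) = 0.569918·exp(-39.73224) = 3.16459e-18
Multiply by the mixture weights:
  w_I·f_I = 0.54 × 0.317823 = 0.171625
  w_II·f_II = 0.10 × 0.330197 = 0.0330197
  w_III·f_III = 0.26 × 0.000170461 = 4.432e-05
  w_IV·f_IV = 0.10 × 3.16459e-18 = 3.16459e-19
Evidence: 0.171625 + 0.0330197 + 4.432e-05 + 3.16459e-19 = 0.204689
P(Cluster II | the observation) ≈ 0.1613

0.1613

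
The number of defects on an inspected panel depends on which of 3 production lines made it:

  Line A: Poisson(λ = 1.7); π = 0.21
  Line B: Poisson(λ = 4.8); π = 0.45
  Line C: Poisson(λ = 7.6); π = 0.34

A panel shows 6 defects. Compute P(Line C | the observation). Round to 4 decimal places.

0.4150

The responsibility of component k is w_k f_k(x) divided by Σ_j w_j f_j(x).
Poisson probabilities:
  f_A = e^(−1.7)·1.7^6/6! = 0.00612436
  f_B = e^(−4.8)·4.8^6/6! = 0.139798
  f_C = e^(−7.6)·7.6^6/6! = 0.13394
Prior × likelihood for each component:
  w_A·f_A = 0.21 × 0.00612436 = 0.00128611
  w_B·f_B = 0.45 × 0.139798 = 0.0629092
  w_C·f_C = 0.34 × 0.13394 = 0.0455397
Denominator: 0.00128611 + 0.0629092 + 0.0455397 = 0.109735
So the posterior for Line C is 0.0455397 / 0.109735 ≈ 0.4150.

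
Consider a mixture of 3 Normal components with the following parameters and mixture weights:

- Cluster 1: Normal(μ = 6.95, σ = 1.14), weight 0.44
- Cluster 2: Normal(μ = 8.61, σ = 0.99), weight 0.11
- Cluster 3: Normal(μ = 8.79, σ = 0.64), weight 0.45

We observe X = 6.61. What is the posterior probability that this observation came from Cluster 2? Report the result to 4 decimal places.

0.0374

Apply Bayes' rule: the posterior for each component is proportional to its prior times its likelihood at x.
Component likelihoods at x = 6.61:
  f_1 = 0.334726
  f_2 = 0.0523661
  f_3 = 0.00188482
Unnormalised posteriors:
  P(Z=1)·f_1 = 0.44 × 0.334726 = 0.14728
  P(Z=2)·f_2 = 0.11 × 0.0523661 = 0.00576027
  P(Z=3)·f_3 = 0.45 × 0.00188482 = 0.000848171
Denominator: 0.14728 + 0.00576027 + 0.000848171 = 0.153888
So the posterior for Cluster 2 is 0.00576027 / 0.153888 ≈ 0.0374.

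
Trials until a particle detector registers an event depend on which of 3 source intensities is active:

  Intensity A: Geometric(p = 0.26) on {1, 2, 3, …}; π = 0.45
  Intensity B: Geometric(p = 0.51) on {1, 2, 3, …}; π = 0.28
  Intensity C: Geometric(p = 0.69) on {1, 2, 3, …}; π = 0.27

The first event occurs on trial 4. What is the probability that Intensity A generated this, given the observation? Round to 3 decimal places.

0.680

By Bayes' theorem, P(k | x) = π_k f_k(x) / Σ_j π_j f_j(x).
Component likelihoods at x = 4:
  p_A = 0.26·(1−0.26)^3 = 0.26·0.405224 = 0.105358
  p_B = 0.51·(1−0.51)^3 = 0.51·0.117649 = 0.060001
  p_C = 0.69·(1−0.69)^3 = 0.69·0.029791 = 0.0205558
Multiply by the mixture weights:
  π_A·p_A = 0.45 × 0.105358 = 0.0474112
  π_B·p_B = 0.28 × 0.060001 = 0.0168003
  π_C·p_C = 0.27 × 0.0205558 = 0.00555006
Evidence: 0.0474112 + 0.0168003 + 0.00555006 = 0.0697615
Responsibility of Intensity A: 0.0474112 / 0.0697615 ≈ 0.680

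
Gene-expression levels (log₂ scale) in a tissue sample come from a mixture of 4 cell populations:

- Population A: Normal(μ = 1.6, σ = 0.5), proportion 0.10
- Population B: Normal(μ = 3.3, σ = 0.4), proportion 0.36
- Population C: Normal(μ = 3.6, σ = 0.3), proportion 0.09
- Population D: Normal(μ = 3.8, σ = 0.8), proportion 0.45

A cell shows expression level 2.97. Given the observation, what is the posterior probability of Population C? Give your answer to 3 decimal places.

The responsibility of component k is π_k f_k(x) divided by Σ_j π_j f_j(x).
Normal densities:
  f_A = 0.0186933
  f_B = 0.709666
  f_C = 0.146612
  f_D = 0.291126
Weight by the priors:
  π_A·f_A = 0.10 × 0.0186933 = 0.00186933
  π_B·f_B = 0.36 × 0.709666 = 0.25548
  π_C·f_C = 0.09 × 0.146612 = 0.0131951
  π_D·f_D = 0.45 × 0.291126 = 0.131007
Sum: 0.00186933 + 0.25548 + 0.0131951 + 0.131007 = 0.401551
P(Population C | x) = 0.0131951 / 0.401551 ≈ 0.033

0.033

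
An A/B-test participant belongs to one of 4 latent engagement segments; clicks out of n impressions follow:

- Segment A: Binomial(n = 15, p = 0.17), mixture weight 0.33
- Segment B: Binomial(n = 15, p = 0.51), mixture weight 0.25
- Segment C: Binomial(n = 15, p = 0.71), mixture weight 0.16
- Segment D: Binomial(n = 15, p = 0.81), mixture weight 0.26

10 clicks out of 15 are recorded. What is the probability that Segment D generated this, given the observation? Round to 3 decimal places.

P(component k | x) = π_k·f_k(x) / marginal(x), where marginal(x) = Σ_j π_j·f_j(x).
Evaluate each component's likelihood at the observed value:
  f_A = C(15,10)·0.17^10·0.83^5 = 3003·2.01599e-08·0.393904 = 2.38471e-05
  f_B = C(15,10)·0.51^10·0.49^5 = 3003·0.00119042·0.0282475 = 0.10098
  f_C = C(15,10)·0.71^10·0.29^5 = 3003·0.0325524·0.00205111 = 0.200507
  f_D = C(15,10)·0.81^10·0.19^5 = 3003·0.121577·0.00024761 = 0.0904011
Prior × likelihood for each component:
  π_A·f_A = 0.33 × 2.38471e-05 = 7.86953e-06
  π_B·f_B = 0.25 × 0.10098 = 0.0252451
  π_C·f_C = 0.16 × 0.200507 = 0.0320811
  π_D·f_D = 0.26 × 0.0904011 = 0.0235043
Denominator: 7.86953e-06 + 0.0252451 + 0.0320811 + 0.0235043 = 0.0808383
P(Segment D | 10 clicks out of 15) = 0.0235043 / 0.0808383 ≈ 0.291

0.291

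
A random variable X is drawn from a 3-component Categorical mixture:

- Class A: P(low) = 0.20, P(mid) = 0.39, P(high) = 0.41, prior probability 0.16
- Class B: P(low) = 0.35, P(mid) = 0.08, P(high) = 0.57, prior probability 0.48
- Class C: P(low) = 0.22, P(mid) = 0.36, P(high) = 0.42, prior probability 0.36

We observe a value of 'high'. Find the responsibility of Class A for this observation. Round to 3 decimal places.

0.134

By Bayes' theorem, P(k | x) = π_k f_k(x) / Σ_j π_j f_j(x).
Evaluate each component's likelihood at the observed value:
  L_A = P(high | comp) = 0.41
  L_B = P(high | comp) = 0.57
  L_C = P(high | comp) = 0.42
Prior × likelihood for each component:
  π_A·L_A = 0.16 × 0.41 = 0.0656
  π_B·L_B = 0.48 × 0.57 = 0.2736
  π_C·L_C = 0.36 × 0.42 = 0.1512
Evidence: 0.0656 + 0.2736 + 0.1512 = 0.4904
P(Class A | data) ≈ 0.134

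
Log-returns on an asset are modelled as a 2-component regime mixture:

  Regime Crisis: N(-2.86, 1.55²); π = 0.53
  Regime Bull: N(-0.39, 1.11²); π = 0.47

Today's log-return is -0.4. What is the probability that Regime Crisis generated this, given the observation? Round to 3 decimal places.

Apply Bayes' rule: the posterior for each component is proportional to its prior times its likelihood at x.
Normal densities:
  p_Crisis = 0.0730485
  p_Bull = 0.359393
Unnormalised posteriors:
  π_Crisis·p_Crisis = 0.53 × 0.0730485 = 0.0387157
  π_Bull·p_Bull = 0.47 × 0.359393 = 0.168915
Evidence: 0.0387157 + 0.168915 = 0.20763
P(Regime Crisis | the observation) ≈ 0.186

0.186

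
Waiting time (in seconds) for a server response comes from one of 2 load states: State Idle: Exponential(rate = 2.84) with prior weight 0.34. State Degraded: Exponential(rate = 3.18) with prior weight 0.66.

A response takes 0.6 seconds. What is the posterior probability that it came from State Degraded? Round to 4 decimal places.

0.6393

Posterior ∝ prior × likelihood, so P(k | x) ∝ π_k f_k(x); normalise over all components.
Exponential densities:
  p_Idle = 2.84·e^(−2.84·0.6) = 2.84·e^(−1.7040) = 0.51675
  p_Degraded = 3.18·e^(−3.18·0.6) = 3.18·e^(−1.9080) = 0.471838
Weight by the priors:
  π_Idle·p_Idle = 0.34 × 0.51675 = 0.175695
  π_Degraded·p_Degraded = 0.66 × 0.471838 = 0.311413
Evidence: 0.175695 + 0.311413 = 0.487108
P(State Degraded | the observation) ≈ 0.6393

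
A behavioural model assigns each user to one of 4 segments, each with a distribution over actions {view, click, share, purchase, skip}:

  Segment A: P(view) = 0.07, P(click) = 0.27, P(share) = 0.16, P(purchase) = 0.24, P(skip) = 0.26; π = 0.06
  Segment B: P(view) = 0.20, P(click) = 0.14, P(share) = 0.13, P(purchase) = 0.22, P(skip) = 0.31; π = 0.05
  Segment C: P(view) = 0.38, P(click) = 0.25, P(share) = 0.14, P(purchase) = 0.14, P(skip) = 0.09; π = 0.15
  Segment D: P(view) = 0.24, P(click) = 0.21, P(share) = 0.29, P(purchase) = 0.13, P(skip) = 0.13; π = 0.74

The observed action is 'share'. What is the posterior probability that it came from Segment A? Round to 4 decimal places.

Posterior ∝ prior × likelihood, so P(k | x) ∝ π_k f_k(x); normalise over all components.
Categorical probabilities:
  L_A = 0.16
  L_B = 0.13
  L_C = 0.14
  L_D = 0.29
Unnormalised posteriors:
  π_A·L_A = 0.06 × 0.16 = 0.0096
  π_B·L_B = 0.05 × 0.13 = 0.0065
  π_C·L_C = 0.15 × 0.14 = 0.021
  π_D·L_D = 0.74 × 0.29 = 0.2146
Sum: 0.0096 + 0.0065 + 0.021 + 0.2146 = 0.2517
P(Segment A | 'share') = 0.0096 / 0.2517 ≈ 0.0381

0.0381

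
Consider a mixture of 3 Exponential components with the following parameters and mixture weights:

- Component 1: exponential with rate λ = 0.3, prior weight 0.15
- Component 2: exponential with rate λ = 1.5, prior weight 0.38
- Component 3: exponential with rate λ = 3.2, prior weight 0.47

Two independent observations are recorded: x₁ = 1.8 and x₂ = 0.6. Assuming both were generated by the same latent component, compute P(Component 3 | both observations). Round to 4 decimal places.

0.0691

Posterior ∝ prior × likelihood, so P(k | x) ∝ w_k f_k(x); normalise over all components.
Since both observations come from the same component, the likelihood for component k is f_k(x₁)·f_k(x₂).
  p_1 = [0.174824] × [0.250581] = 0.0438077
  p_2 = [0.100808] × [0.609854] = 0.0614784
  p_3 = [0.0100836] × [0.469142] = 0.00473062
Weight by the priors:
  w_1·p_1 = 0.15 × 0.0438077 = 0.00657116
  w_2·p_2 = 0.38 × 0.0614784 = 0.0233618
  w_3·p_3 = 0.47 × 0.00473062 = 0.00222339
Evidence: 0.00657116 + 0.0233618 + 0.00222339 = 0.0321563
So the posterior for Component 3 is 0.00222339 / 0.0321563 ≈ 0.0691.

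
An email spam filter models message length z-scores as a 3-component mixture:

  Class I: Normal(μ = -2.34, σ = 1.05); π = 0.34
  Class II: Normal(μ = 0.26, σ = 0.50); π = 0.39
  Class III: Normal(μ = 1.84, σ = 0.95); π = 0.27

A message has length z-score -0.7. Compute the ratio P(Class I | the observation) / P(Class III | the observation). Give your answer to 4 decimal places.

12.0006

Since P(k|x) ∝ P(Z=k) f_k(x), the posterior odds are P(Z=i) f_i(x) / (P(Z=j) f_j(x)).
Normal densities:
  L_I = (1/(1.05·√(2π)))·exp(−(-0.7−-2.34)²/(2·1.05²)) = 0.379945·exp(-1.21977) = 0.112197
  L_II = (1/(0.50·√(2π)))·exp(−(-0.7−0.26)²/(2·0.50²)) = 0.797885·exp(-1.84320) = 0.126313
  L_III = (1/(0.95·√(2π)))·exp(−(-0.7−1.84)²/(2·0.95²)) = 0.419939·exp(-3.57429) = 0.0117731
0.0381469 / 0.00317873 ≈ 12.0006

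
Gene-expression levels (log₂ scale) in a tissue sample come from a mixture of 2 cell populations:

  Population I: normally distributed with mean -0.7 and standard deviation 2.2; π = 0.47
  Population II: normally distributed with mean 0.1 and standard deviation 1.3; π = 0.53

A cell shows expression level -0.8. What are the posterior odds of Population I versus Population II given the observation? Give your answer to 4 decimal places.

Posterior odds = (P(Z=i) f_i(x)) / (P(Z=j) f_j(x)); the normalising sum cancels.
Component likelihoods at x = -0.8:
  L_I = (1/(2.2·√(2π)))·exp(−(-0.8−-0.7)²/(2·2.2²)) = 0.181337·exp(-0.00103) = 0.18115
  L_II = (1/(1.3·√(2π)))·exp(−(-0.8−0.1)²/(2·1.3²)) = 0.306879·exp(-0.23964) = 0.241485
Odds = (0.47/0.53) × (0.18115/0.241485) = 0.886792 × 0.750151 ≈ 0.6652

0.6652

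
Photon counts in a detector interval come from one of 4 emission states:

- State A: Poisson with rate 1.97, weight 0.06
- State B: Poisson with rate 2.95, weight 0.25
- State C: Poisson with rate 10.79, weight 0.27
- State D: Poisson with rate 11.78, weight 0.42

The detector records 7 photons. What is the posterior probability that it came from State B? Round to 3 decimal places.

The responsibility of component k is w_k f_k(x) divided by Σ_j w_j f_j(x).
Evaluate each component's likelihood at the observed value:
  f_A = e^(−1.97)·1.97^7/7! = 0.0031862
  f_B = e^(−2.95)·2.95^7/7! = 0.0201909
  f_C = e^(−10.79)·10.79^7/7! = 0.0696117
  f_D = e^(−11.78)·11.78^7/7! = 0.0478187
Prior × likelihood for each component:
  w_A·f_A = 0.06 × 0.0031862 = 0.000191172
  w_B·f_B = 0.25 × 0.0201909 = 0.00504772
  w_C·f_C = 0.27 × 0.0696117 = 0.0187952
  w_D·f_D = 0.42 × 0.0478187 = 0.0200838
Marginal: 0.000191172 + 0.00504772 + 0.0187952 + 0.0200838 = 0.0441179
Responsibility of State B: 0.00504772 / 0.0441179 ≈ 0.114

0.114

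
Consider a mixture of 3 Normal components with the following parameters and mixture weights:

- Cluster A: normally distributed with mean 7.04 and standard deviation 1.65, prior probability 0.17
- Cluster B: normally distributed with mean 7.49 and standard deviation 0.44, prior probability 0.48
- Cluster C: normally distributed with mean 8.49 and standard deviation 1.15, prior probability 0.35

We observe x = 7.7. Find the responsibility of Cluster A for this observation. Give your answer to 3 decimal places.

Posterior ∝ prior × likelihood, so P(k | x) ∝ P(Z=k) f_k(x); normalise over all components.
Normal densities:
  L_A = 0.223194
  L_B = 0.809084
  L_C = 0.273992
Prior × likelihood for each component:
  P(Z=A)·L_A = 0.17 × 0.223194 = 0.037943
  P(Z=B)·L_B = 0.48 × 0.809084 = 0.38836
  P(Z=C)·L_C = 0.35 × 0.273992 = 0.0958973
Sum: 0.037943 + 0.38836 + 0.0958973 = 0.522201
So the posterior for Cluster A is 0.037943 / 0.522201 ≈ 0.073.

0.073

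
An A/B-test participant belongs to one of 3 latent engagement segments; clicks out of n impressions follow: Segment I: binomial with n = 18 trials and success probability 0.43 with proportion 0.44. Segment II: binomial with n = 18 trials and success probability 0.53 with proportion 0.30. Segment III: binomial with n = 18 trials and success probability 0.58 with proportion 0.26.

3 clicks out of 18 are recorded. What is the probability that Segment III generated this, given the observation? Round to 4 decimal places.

P(component k | x) = π_k·f_k(x) / marginal(x), where marginal(x) = Σ_j π_j·f_j(x).
Binomial probabilities:
  p_I = C(18,3)·0.43^3·0.57^15 = 816·0.079507·0.000217833 = 0.0141325
  p_II = C(18,3)·0.53^3·0.47^15 = 816·0.148877·1.20633e-05 = 0.0014655
  p_III = C(18,3)·0.58^3·0.42^15 = 816·0.195112·2.23223e-06 = 0.000355397
Prior × likelihood for each component:
  π_I·p_I = 0.44 × 0.0141325 = 0.00621829
  π_II·p_II = 0.30 × 0.0014655 = 0.00043965
  π_III·p_III = 0.26 × 0.000355397 = 9.24032e-05
Evidence: 0.00621829 + 0.00043965 + 9.24032e-05 = 0.00675034
Responsibility of Segment III: 9.24032e-05 / 0.00675034 ≈ 0.0137

0.0137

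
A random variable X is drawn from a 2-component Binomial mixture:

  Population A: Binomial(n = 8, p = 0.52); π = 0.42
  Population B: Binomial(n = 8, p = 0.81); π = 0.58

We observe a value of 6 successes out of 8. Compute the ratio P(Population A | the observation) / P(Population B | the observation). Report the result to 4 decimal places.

0.3235

Posterior odds = (w_i f_i(x)) / (w_j f_j(x)); the normalising sum cancels.
Evaluate each component's likelihood at the observed value:
  p_A = C(8,6)·0.52^6·0.48^2 = 28·0.0197706·0.2304 = 0.127544
  p_B = C(8,6)·0.81^6·0.19^2 = 28·0.28243·0.0361 = 0.28548
Odds = (0.42/0.58) × (0.127544/0.28548) = 0.724138 × 0.446771 ≈ 0.3235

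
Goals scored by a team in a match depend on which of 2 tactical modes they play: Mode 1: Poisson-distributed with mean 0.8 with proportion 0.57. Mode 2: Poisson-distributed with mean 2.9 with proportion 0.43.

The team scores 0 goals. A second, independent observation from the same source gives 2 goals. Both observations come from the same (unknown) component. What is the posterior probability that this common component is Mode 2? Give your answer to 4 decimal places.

Apply Bayes' rule: the posterior for each component is proportional to its prior times its likelihood at x.
Since both observations come from the same component, the likelihood for component k is f_k(x₁)·f_k(x₂).
  p_1 = [e^(−0.8)·0.8^0/0! = 0.449329] × [0.143785] = 0.0646069
  p_2 = [e^(−2.9)·2.9^0/0! = 0.0550232] × [0.231373] = 0.0127309
Weight by the priors:
  π_1·p_1 = 0.57 × 0.0646069 = 0.0368259
  π_2·p_2 = 0.43 × 0.0127309 = 0.00547427
Sum: 0.0368259 + 0.00547427 = 0.0423002
Responsibility of Mode 2: 0.00547427 / 0.0423002 ≈ 0.1294

0.1294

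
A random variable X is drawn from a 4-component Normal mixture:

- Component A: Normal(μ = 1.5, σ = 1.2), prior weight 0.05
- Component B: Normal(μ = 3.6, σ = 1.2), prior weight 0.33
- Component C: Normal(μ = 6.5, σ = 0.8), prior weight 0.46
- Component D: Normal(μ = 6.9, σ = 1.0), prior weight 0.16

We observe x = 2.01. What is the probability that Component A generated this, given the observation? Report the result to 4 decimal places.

P(component k | x) = π_k·f_k(x) / marginal(x), where marginal(x) = Σ_j π_j·f_j(x).
Component likelihoods at x = 2.01:
  p_A = (1/(1.2·√(2π)))·exp(−(2.01−1.5)²/(2·1.2²)) = 0.332452·exp(-0.09031) = 0.303743
  p_B = (1/(1.2·√(2π)))·exp(−(2.01−3.6)²/(2·1.2²)) = 0.332452·exp(-0.87781) = 0.138197
  p_C = (1/(0.8·√(2π)))·exp(−(2.01−6.5)²/(2·0.8²)) = 0.498678·exp(-15.75008) = 7.20523e-08
  p_D = (1/(1.0·√(2π)))·exp(−(2.01−6.9)²/(2·1.0²)) = 0.398942·exp(-11.95605) = 2.56132e-06
Unnormalised posteriors:
  π_A·p_A = 0.05 × 0.303743 = 0.0151872
  π_B·p_B = 0.33 × 0.138197 = 0.0456051
  π_C·p_C = 0.46 × 7.20523e-08 = 3.31441e-08
  π_D·p_D = 0.16 × 2.56132e-06 = 4.09811e-07
Evidence: 0.0151872 + 0.0456051 + 3.31441e-08 + 4.09811e-07 = 0.0607927
P(Component A | 2.01) = 0.0151872 / 0.0607927 ≈ 0.2498

0.2498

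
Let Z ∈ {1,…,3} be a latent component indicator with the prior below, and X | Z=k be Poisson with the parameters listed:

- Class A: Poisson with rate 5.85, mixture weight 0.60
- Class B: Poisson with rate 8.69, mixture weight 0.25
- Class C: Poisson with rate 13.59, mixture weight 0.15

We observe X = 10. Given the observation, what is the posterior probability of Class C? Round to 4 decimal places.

0.1796

Posterior ∝ prior × likelihood, so P(k | x) ∝ w_k f_k(x); normalise over all components.
Poisson probabilities:
  f_A = 0.037254
  f_B = 0.113872
  f_C = 0.0741941
Unnormalised posteriors:
  w_A·f_A = 0.60 × 0.037254 = 0.0223524
  w_B·f_B = 0.25 × 0.113872 = 0.0284679
  w_C·f_C = 0.15 × 0.0741941 = 0.0111291
Denominator: 0.0223524 + 0.0284679 + 0.0111291 = 0.0619494
P(Class C | data) = 0.0111291 / 0.0619494 ≈ 0.1796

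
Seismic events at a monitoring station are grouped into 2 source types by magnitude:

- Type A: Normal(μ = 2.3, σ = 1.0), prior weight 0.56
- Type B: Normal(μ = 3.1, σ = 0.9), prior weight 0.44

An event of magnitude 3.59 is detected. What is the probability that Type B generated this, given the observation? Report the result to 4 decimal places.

0.6337

Posterior ∝ prior × likelihood, so P(k | x) ∝ π_k f_k(x); normalise over all components.
Normal densities:
  p_A = (1/(1.0·√(2π)))·exp(−(3.59−2.3)²/(2·1.0²)) = 0.398942·exp(-0.83205) = 0.173602
  p_B = (1/(0.9·√(2π)))·exp(−(3.59−3.1)²/(2·0.9²)) = 0.443269·exp(-0.14821) = 0.382209
Unnormalised posteriors:
  π_A·p_A = 0.56 × 0.173602 = 0.0972173
  π_B·p_B = 0.44 × 0.382209 = 0.168172
Evidence: 0.0972173 + 0.168172 = 0.265389
Responsibility of Type B: 0.168172 / 0.265389 ≈ 0.6337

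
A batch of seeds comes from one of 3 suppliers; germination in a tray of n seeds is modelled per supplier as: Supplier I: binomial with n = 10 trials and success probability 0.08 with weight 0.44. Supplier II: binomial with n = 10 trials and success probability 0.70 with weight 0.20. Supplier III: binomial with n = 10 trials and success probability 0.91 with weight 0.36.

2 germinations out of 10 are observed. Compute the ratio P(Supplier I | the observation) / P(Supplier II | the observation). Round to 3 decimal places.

224.770

Only the two components matter; the odds are (π_i f_i(x)) / (π_j f_j(x)).
Evaluate each component's likelihood at the observed value:
  f_I = C(10,2)·0.08^2·0.92^8 = 45·0.0064·0.513219 = 0.147807
  f_II = C(10,2)·0.70^2·0.30^8 = 45·0.49·6.561e-05 = 0.0014467
  f_III = C(10,2)·0.91^2·0.09^8 = 45·0.8281·4.30467e-09 = 1.60411e-07
0.0650351 / 0.00028934 ≈ 224.770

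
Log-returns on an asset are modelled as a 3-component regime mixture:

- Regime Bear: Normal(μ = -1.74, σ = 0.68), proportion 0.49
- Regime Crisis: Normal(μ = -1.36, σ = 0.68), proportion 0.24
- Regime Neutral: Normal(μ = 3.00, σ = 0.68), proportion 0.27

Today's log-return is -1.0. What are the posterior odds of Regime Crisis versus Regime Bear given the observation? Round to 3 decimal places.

Posterior odds = (π_i f_i(x)) / (π_j f_j(x)); the normalising sum cancels.
Component likelihoods at x = -1.0:
  p_Bear = (1/(0.68·√(2π)))·exp(−(-1.0−-1.74)²/(2·0.68²)) = 0.586680·exp(-0.59213) = 0.324521
  p_Crisis = (1/(0.68·√(2π)))·exp(−(-1.0−-1.36)²/(2·0.68²)) = 0.586680·exp(-0.14014) = 0.509964
  p_Neutral = (1/(0.68·√(2π)))·exp(−(-1.0−3.00)²/(2·0.68²)) = 0.586680·exp(-17.30104) = 1.79745e-08
0.122391 / 0.159015 ≈ 0.770

0.770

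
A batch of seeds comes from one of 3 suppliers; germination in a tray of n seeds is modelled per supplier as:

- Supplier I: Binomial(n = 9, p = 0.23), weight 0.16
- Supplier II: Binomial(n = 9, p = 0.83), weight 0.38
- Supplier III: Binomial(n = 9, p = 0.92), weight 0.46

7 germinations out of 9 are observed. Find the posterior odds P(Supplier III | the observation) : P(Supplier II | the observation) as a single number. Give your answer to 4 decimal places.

Posterior odds = (π_i f_i(x)) / (π_j f_j(x)); the normalising sum cancels.
Binomial probabilities:
  L_I = C(9,7)·0.23^7·0.77^2 = 36·3.40483e-05·0.5929 = 0.00072674
  L_II = C(9,7)·0.83^7·0.17^2 = 36·0.271361·0.0289 = 0.282323
  L_III = C(9,7)·0.92^7·0.08^2 = 36·0.557847·0.0064 = 0.128528
0.0591228 / 0.107283 ≈ 0.5511

0.5511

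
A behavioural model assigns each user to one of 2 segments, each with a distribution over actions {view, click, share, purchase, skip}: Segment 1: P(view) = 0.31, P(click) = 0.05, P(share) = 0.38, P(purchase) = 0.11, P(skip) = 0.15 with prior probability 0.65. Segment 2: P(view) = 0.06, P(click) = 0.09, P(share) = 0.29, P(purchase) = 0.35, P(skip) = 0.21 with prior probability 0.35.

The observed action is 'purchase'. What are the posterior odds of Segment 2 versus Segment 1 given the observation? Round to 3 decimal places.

1.713

Only the two components matter; the odds are (π_i f_i(x)) / (π_j f_j(x)).
Categorical probabilities:
  p_1 = 0.11
  p_2 = 0.35
Posterior odds = (π_2·p_2) / (π_1·p_1) = (0.35·0.35) / (0.65·0.11) = 0.1225 / 0.0715 ≈ 1.713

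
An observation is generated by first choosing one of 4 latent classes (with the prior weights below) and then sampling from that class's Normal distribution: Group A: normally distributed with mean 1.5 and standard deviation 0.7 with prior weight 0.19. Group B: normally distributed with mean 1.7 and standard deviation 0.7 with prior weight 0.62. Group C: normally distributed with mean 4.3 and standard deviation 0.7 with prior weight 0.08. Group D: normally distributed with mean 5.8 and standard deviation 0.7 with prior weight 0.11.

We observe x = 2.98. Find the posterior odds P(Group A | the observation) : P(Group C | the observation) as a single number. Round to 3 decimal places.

Only the two components matter; the odds are (P(Z=i) f_i(x)) / (P(Z=j) f_j(x)).
Component likelihoods at x = 2.98:
  f_A = (1/(0.7·√(2π)))·exp(−(2.98−1.5)²/(2·0.7²)) = 0.569918·exp(-2.23510) = 0.0609705
  f_B = (1/(0.7·√(2π)))·exp(−(2.98−1.7)²/(2·0.7²)) = 0.569918·exp(-1.67184) = 0.107088
  f_C = (1/(0.7·√(2π)))·exp(−(2.98−4.3)²/(2·0.7²)) = 0.569918·exp(-1.77796) = 0.0963062
  f_D = (1/(0.7·√(2π)))·exp(−(2.98−5.8)²/(2·0.7²)) = 0.569918·exp(-8.11469) = 0.000170469
0.0115844 / 0.00770449 ≈ 1.504

1.504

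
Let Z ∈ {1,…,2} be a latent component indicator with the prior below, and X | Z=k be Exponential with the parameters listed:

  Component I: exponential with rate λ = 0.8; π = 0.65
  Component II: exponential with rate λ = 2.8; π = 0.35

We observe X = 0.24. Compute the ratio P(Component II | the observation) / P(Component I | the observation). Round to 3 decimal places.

1.166

Only the two components matter; the odds are (w_i f_i(x)) / (w_j f_j(x)).
Component likelihoods at x = 0.24:
  p_I = 0.660245
  p_II = 1.42992
0.500472 / 0.42916 ≈ 1.166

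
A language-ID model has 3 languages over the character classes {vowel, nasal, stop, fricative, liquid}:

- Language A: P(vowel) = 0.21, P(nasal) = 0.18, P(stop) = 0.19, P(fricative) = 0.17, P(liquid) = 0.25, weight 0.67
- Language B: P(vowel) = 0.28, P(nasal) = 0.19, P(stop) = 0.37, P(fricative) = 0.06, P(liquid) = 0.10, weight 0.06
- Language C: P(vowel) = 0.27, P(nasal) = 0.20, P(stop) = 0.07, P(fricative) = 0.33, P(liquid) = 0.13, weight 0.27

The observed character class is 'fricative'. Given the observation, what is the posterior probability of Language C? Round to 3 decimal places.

Apply Bayes' rule: the posterior for each component is proportional to its prior times its likelihood at x.
Categorical probabilities:
  f_A = 0.17
  f_B = 0.06
  f_C = 0.33
Weight by the priors:
  π_A·f_A = 0.67 × 0.17 = 0.1139
  π_B·f_B = 0.06 × 0.06 = 0.0036
  π_C·f_C = 0.27 × 0.33 = 0.0891
Denominator: 0.1139 + 0.0036 + 0.0891 = 0.2066
Responsibility of Language C: 0.0891 / 0.2066 ≈ 0.431

0.431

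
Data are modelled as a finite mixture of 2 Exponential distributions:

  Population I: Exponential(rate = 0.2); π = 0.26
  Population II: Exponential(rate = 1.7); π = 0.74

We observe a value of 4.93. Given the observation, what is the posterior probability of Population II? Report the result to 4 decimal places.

0.0146

Posterior ∝ prior × likelihood, so P(k | x) ∝ w_k f_k(x); normalise over all components.
Component likelihoods at x = 4.93:
  L_I = 0.0746132
  L_II = 0.000389607
Weight by the priors:
  w_I·L_I = 0.26 × 0.0746132 = 0.0193994
  w_II·L_II = 0.74 × 0.000389607 = 0.000288309
Sum: 0.0193994 + 0.000288309 = 0.0196877
P(Population II | the observation) = 0.000288309 / 0.0196877 ≈ 0.0146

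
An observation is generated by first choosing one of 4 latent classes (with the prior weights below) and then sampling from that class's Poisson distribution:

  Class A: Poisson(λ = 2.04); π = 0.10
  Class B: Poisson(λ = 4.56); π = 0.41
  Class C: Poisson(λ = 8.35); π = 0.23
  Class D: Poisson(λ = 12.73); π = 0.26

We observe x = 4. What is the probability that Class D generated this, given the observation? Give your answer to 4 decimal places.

0.0086

Posterior ∝ prior × likelihood, so P(k | x) ∝ w_k f_k(x); normalise over all components.
Poisson probabilities:
  f_A = 0.0938315
  f_B = 0.18848
  f_C = 0.0478824
  f_D = 0.00323992
Weight by the priors:
  w_A·f_A = 0.10 × 0.0938315 = 0.00938315
  w_B·f_B = 0.41 × 0.18848 = 0.0772768
  w_C·f_C = 0.23 × 0.0478824 = 0.0110129
  w_D·f_D = 0.26 × 0.00323992 = 0.000842378
Evidence: 0.00938315 + 0.0772768 + 0.0110129 + 0.000842378 = 0.0985153
P(Class D | 4) = 0.000842378 / 0.0985153 ≈ 0.0086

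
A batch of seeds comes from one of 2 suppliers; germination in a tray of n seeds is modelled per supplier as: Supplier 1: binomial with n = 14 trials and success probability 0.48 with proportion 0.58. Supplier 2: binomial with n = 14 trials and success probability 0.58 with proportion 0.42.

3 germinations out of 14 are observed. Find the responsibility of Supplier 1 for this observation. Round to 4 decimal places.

0.8913

By Bayes' theorem, P(k | x) = P(Z=k) f_k(x) / Σ_j P(Z=j) f_j(x).
Component likelihoods at x = 3 germinations out of 14:
  p_1 = C(14,3)·0.48^3·0.52^11 = 364·0.110592·0.000751687 = 0.0302595
  p_2 = C(14,3)·0.58^3·0.42^11 = 364·0.195112·7.17368e-05 = 0.0050948
Multiply by the mixture weights:
  P(Z=1)·p_1 = 0.58 × 0.0302595 = 0.0175505
  P(Z=2)·p_2 = 0.42 × 0.0050948 = 0.00213982
Marginal: 0.0175505 + 0.00213982 = 0.0196903
P(Supplier 1 | x) = 0.0175505 / 0.0196903 ≈ 0.8913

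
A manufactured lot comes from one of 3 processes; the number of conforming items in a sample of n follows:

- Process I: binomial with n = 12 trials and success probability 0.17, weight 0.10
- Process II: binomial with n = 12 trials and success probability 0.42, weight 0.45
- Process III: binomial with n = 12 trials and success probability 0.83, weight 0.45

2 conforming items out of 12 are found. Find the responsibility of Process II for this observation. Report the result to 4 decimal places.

Apply Bayes' rule: the posterior for each component is proportional to its prior times its likelihood at x.
Binomial probabilities:
  L_I = 0.295953
  L_II = 0.0501559
  L_III = 9.1662e-07
Unnormalised posteriors:
  π_I·L_I = 0.10 × 0.295953 = 0.0295953
  π_II·L_II = 0.45 × 0.0501559 = 0.0225702
  π_III·L_III = 0.45 × 9.1662e-07 = 4.12479e-07
Sum: 0.0295953 + 0.0225702 + 4.12479e-07 = 0.0521659
Responsibility of Process II: 0.0225702 / 0.0521659 ≈ 0.4327

0.4327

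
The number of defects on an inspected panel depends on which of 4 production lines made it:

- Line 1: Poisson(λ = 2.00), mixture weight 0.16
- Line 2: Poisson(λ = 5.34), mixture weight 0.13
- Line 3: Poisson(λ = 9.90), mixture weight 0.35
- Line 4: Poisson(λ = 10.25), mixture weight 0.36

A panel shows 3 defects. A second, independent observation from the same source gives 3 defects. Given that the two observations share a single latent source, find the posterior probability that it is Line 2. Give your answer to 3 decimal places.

0.268

Apply Bayes' rule: the posterior for each component is proportional to its prior times its likelihood at x.
Since both observations come from the same component, the likelihood for component k is f_k(x₁)·f_k(x₂).
  L_1 = [0.180447] × [0.180447] = 0.0325611
  L_2 = [0.121714] × [0.121714] = 0.0148143
  L_3 = [0.00811407] × [0.00811407] = 6.58382e-05
  L_4 = [0.00634603] × [0.00634603] = 4.02721e-05
Weight by the priors:
  P(Z=1)·L_1 = 0.16 × 0.0325611 = 0.00520978
  P(Z=2)·L_2 = 0.13 × 0.0148143 = 0.00192585
  P(Z=3)·L_3 = 0.35 × 6.58382e-05 = 2.30434e-05
  P(Z=4)·L_4 = 0.36 × 4.02721e-05 = 1.44979e-05
Normaliser: 0.00520978 + 0.00192585 + 2.30434e-05 + 1.44979e-05 = 0.00717318
So the posterior for Line 2 is 0.00192585 / 0.00717318 ≈ 0.268.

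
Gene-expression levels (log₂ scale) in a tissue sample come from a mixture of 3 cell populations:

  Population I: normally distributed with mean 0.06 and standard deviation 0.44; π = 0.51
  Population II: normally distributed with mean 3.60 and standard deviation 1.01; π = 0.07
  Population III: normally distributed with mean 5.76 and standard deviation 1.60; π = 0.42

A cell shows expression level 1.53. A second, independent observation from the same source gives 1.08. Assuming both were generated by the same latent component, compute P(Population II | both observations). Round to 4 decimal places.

Apply Bayes' rule: the posterior for each component is proportional to its prior times its likelihood at x.
Since both observations come from the same component, the likelihood for component k is f_k(x₁)·f_k(x₂).
  p_I = [0.00341768] × [0.0617327] = 0.000210982
  p_II = [0.048358] × [0.0175707] = 0.000849681
  p_III = [0.00756934] × [0.00345907] = 2.61829e-05
Unnormalised posteriors:
  P(Z=I)·p_I = 0.51 × 0.000210982 = 0.000107601
  P(Z=II)·p_II = 0.07 × 0.000849681 = 5.94777e-05
  P(Z=III)·p_III = 0.42 × 2.61829e-05 = 1.09968e-05
Denominator: 0.000107601 + 5.94777e-05 + 1.09968e-05 = 0.000178076
P(Population II | x₁, x₂) = 5.94777e-05 / 0.000178076 ≈ 0.3340

0.3340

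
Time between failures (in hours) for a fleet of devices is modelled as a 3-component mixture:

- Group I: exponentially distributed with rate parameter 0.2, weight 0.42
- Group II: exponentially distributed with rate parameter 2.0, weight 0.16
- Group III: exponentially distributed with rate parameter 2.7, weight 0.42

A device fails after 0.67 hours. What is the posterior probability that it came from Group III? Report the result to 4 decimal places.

By Bayes' theorem, P(k | x) = w_k f_k(x) / Σ_j w_j f_j(x).
Component likelihoods at x = 0.67 hours:
  L_I = 0.2·e^(−0.2·0.67) = 0.2·e^(−0.1340) = 0.174918
  L_II = 2.0·e^(−2.0·0.67) = 2.0·e^(−1.3400) = 0.523691
  L_III = 2.7·e^(−2.7·0.67) = 2.7·e^(−1.8090) = 0.442308
Multiply by the mixture weights:
  w_I·L_I = 0.42 × 0.174918 = 0.0734656
  w_II·L_II = 0.16 × 0.523691 = 0.0837906
  w_III·L_III = 0.42 × 0.442308 = 0.185769
Marginal: 0.0734656 + 0.0837906 + 0.185769 = 0.343026
Responsibility of Group III: 0.185769 / 0.343026 ≈ 0.5416

0.5416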